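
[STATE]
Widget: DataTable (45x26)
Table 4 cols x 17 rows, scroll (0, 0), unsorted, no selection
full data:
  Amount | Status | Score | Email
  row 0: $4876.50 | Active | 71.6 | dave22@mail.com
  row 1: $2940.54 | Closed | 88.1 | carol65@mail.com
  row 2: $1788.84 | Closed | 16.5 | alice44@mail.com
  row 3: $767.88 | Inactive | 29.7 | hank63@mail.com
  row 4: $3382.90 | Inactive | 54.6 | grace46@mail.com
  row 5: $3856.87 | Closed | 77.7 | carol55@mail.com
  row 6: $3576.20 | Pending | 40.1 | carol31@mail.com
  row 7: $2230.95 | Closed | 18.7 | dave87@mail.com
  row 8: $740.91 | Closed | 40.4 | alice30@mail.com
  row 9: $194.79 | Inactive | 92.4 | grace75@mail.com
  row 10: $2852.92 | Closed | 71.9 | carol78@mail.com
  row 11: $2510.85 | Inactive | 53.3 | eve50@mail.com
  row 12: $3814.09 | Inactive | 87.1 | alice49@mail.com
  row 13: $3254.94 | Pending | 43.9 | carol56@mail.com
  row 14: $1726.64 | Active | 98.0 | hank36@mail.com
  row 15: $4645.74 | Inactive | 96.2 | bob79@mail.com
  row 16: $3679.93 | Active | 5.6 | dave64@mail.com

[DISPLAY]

Amount  │Status  │Score│Email                
────────┼────────┼─────┼────────────────     
$4876.50│Active  │71.6 │dave22@mail.com      
$2940.54│Closed  │88.1 │carol65@mail.com     
$1788.84│Closed  │16.5 │alice44@mail.com     
$767.88 │Inactive│29.7 │hank63@mail.com      
$3382.90│Inactive│54.6 │grace46@mail.com     
$3856.87│Closed  │77.7 │carol55@mail.com     
$3576.20│Pending │40.1 │carol31@mail.com     
$2230.95│Closed  │18.7 │dave87@mail.com      
$740.91 │Closed  │40.4 │alice30@mail.com     
$194.79 │Inactive│92.4 │grace75@mail.com     
$2852.92│Closed  │71.9 │carol78@mail.com     
$2510.85│Inactive│53.3 │eve50@mail.com       
$3814.09│Inactive│87.1 │alice49@mail.com     
$3254.94│Pending │43.9 │carol56@mail.com     
$1726.64│Active  │98.0 │hank36@mail.com      
$4645.74│Inactive│96.2 │bob79@mail.com       
$3679.93│Active  │5.6  │dave64@mail.com      
                                             
                                             
                                             
                                             
                                             
                                             
                                             


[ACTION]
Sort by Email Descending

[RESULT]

Amount  │Status  │Score│Email          ▼     
────────┼────────┼─────┼────────────────     
$767.88 │Inactive│29.7 │hank63@mail.com      
$1726.64│Active  │98.0 │hank36@mail.com      
$194.79 │Inactive│92.4 │grace75@mail.com     
$3382.90│Inactive│54.6 │grace46@mail.com     
$2510.85│Inactive│53.3 │eve50@mail.com       
$2230.95│Closed  │18.7 │dave87@mail.com      
$3679.93│Active  │5.6  │dave64@mail.com      
$4876.50│Active  │71.6 │dave22@mail.com      
$2852.92│Closed  │71.9 │carol78@mail.com     
$2940.54│Closed  │88.1 │carol65@mail.com     
$3254.94│Pending │43.9 │carol56@mail.com     
$3856.87│Closed  │77.7 │carol55@mail.com     
$3576.20│Pending │40.1 │carol31@mail.com     
$4645.74│Inactive│96.2 │bob79@mail.com       
$3814.09│Inactive│87.1 │alice49@mail.com     
$1788.84│Closed  │16.5 │alice44@mail.com     
$740.91 │Closed  │40.4 │alice30@mail.com     
                                             
                                             
                                             
                                             
                                             
                                             
                                             


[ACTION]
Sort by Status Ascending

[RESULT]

Amount  │Status ▲│Score│Email                
────────┼────────┼─────┼────────────────     
$1726.64│Active  │98.0 │hank36@mail.com      
$3679.93│Active  │5.6  │dave64@mail.com      
$4876.50│Active  │71.6 │dave22@mail.com      
$2230.95│Closed  │18.7 │dave87@mail.com      
$2852.92│Closed  │71.9 │carol78@mail.com     
$2940.54│Closed  │88.1 │carol65@mail.com     
$3856.87│Closed  │77.7 │carol55@mail.com     
$1788.84│Closed  │16.5 │alice44@mail.com     
$740.91 │Closed  │40.4 │alice30@mail.com     
$767.88 │Inactive│29.7 │hank63@mail.com      
$194.79 │Inactive│92.4 │grace75@mail.com     
$3382.90│Inactive│54.6 │grace46@mail.com     
$2510.85│Inactive│53.3 │eve50@mail.com       
$4645.74│Inactive│96.2 │bob79@mail.com       
$3814.09│Inactive│87.1 │alice49@mail.com     
$3254.94│Pending │43.9 │carol56@mail.com     
$3576.20│Pending │40.1 │carol31@mail.com     
                                             
                                             
                                             
                                             
                                             
                                             
                                             


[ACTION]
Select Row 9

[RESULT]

Amount  │Status ▲│Score│Email                
────────┼────────┼─────┼────────────────     
$1726.64│Active  │98.0 │hank36@mail.com      
$3679.93│Active  │5.6  │dave64@mail.com      
$4876.50│Active  │71.6 │dave22@mail.com      
$2230.95│Closed  │18.7 │dave87@mail.com      
$2852.92│Closed  │71.9 │carol78@mail.com     
$2940.54│Closed  │88.1 │carol65@mail.com     
$3856.87│Closed  │77.7 │carol55@mail.com     
$1788.84│Closed  │16.5 │alice44@mail.com     
$740.91 │Closed  │40.4 │alice30@mail.com     
>767.88 │Inactive│29.7 │hank63@mail.com      
$194.79 │Inactive│92.4 │grace75@mail.com     
$3382.90│Inactive│54.6 │grace46@mail.com     
$2510.85│Inactive│53.3 │eve50@mail.com       
$4645.74│Inactive│96.2 │bob79@mail.com       
$3814.09│Inactive│87.1 │alice49@mail.com     
$3254.94│Pending │43.9 │carol56@mail.com     
$3576.20│Pending │40.1 │carol31@mail.com     
                                             
                                             
                                             
                                             
                                             
                                             
                                             


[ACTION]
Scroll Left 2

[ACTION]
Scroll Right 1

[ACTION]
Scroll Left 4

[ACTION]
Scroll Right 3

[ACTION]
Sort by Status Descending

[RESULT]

Amount  │Status ▼│Score│Email                
────────┼────────┼─────┼────────────────     
$3254.94│Pending │43.9 │carol56@mail.com     
$3576.20│Pending │40.1 │carol31@mail.com     
$767.88 │Inactive│29.7 │hank63@mail.com      
$194.79 │Inactive│92.4 │grace75@mail.com     
$3382.90│Inactive│54.6 │grace46@mail.com     
$2510.85│Inactive│53.3 │eve50@mail.com       
$4645.74│Inactive│96.2 │bob79@mail.com       
$3814.09│Inactive│87.1 │alice49@mail.com     
$2230.95│Closed  │18.7 │dave87@mail.com      
>2852.92│Closed  │71.9 │carol78@mail.com     
$2940.54│Closed  │88.1 │carol65@mail.com     
$3856.87│Closed  │77.7 │carol55@mail.com     
$1788.84│Closed  │16.5 │alice44@mail.com     
$740.91 │Closed  │40.4 │alice30@mail.com     
$1726.64│Active  │98.0 │hank36@mail.com      
$3679.93│Active  │5.6  │dave64@mail.com      
$4876.50│Active  │71.6 │dave22@mail.com      
                                             
                                             
                                             
                                             
                                             
                                             
                                             


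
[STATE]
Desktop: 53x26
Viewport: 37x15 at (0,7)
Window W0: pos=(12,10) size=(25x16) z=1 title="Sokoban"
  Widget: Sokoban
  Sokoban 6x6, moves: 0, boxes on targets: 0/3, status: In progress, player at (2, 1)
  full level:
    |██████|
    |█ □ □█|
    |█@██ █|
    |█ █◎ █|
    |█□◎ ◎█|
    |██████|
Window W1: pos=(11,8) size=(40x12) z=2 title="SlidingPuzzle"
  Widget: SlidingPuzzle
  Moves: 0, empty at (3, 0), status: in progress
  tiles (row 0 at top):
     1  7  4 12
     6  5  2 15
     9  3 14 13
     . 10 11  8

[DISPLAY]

                                     
           ┏━━━━━━━━━━━━━━━━━━━━━━━━━
           ┃ SlidingPuzzle           
           ┠─────────────────────────
           ┃┌────┬────┬────┬────┐    
           ┃│  1 │  7 │  4 │ 12 │    
           ┃├────┼────┼────┼────┤    
           ┃│  6 │  5 │  2 │ 15 │    
           ┃├────┼────┼────┼────┤    
           ┃│  9 │  3 │ 14 │ 13 │    
           ┃├────┼────┼────┼────┤    
           ┃│    │ 10 │ 11 │  8 │    
           ┗━━━━━━━━━━━━━━━━━━━━━━━━━
            ┃                       ┃
            ┃                       ┃


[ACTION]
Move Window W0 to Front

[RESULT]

                                     
           ┏━━━━━━━━━━━━━━━━━━━━━━━━━
           ┃ SlidingPuzzle           
           ┠┏━━━━━━━━━━━━━━━━━━━━━━━┓
           ┃┃ Sokoban               ┃
           ┃┠───────────────────────┨
           ┃┃██████                 ┃
           ┃┃█ □ □█                 ┃
           ┃┃█@██ █                 ┃
           ┃┃█ █◎ █                 ┃
           ┃┃█□◎ ◎█                 ┃
           ┃┃██████                 ┃
           ┗┃Moves: 0  0/3          ┃
            ┃                       ┃
            ┃                       ┃


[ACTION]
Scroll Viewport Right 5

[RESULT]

                                     
      ┏━━━━━━━━━━━━━━━━━━━━━━━━━━━━━━
      ┃ SlidingPuzzle                
      ┠┏━━━━━━━━━━━━━━━━━━━━━━━┓─────
      ┃┃ Sokoban               ┃     
      ┃┠───────────────────────┨     
      ┃┃██████                 ┃     
      ┃┃█ □ □█                 ┃     
      ┃┃█@██ █                 ┃     
      ┃┃█ █◎ █                 ┃     
      ┃┃█□◎ ◎█                 ┃     
      ┃┃██████                 ┃     
      ┗┃Moves: 0  0/3          ┃━━━━━
       ┃                       ┃     
       ┃                       ┃     


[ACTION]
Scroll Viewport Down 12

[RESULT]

      ┃┃ Sokoban               ┃     
      ┃┠───────────────────────┨     
      ┃┃██████                 ┃     
      ┃┃█ □ □█                 ┃     
      ┃┃█@██ █                 ┃     
      ┃┃█ █◎ █                 ┃     
      ┃┃█□◎ ◎█                 ┃     
      ┃┃██████                 ┃     
      ┗┃Moves: 0  0/3          ┃━━━━━
       ┃                       ┃     
       ┃                       ┃     
       ┃                       ┃     
       ┃                       ┃     
       ┃                       ┃     
       ┗━━━━━━━━━━━━━━━━━━━━━━━┛     


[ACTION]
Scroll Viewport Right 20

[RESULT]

koban               ┃             ┃  
────────────────────┨             ┃  
███                 ┃             ┃  
 □█                 ┃             ┃  
█ █                 ┃             ┃  
◎ █                 ┃             ┃  
 ◎█                 ┃             ┃  
███                 ┃             ┃  
es: 0  0/3          ┃━━━━━━━━━━━━━┛  
                    ┃                
                    ┃                
                    ┃                
                    ┃                
                    ┃                
━━━━━━━━━━━━━━━━━━━━┛                


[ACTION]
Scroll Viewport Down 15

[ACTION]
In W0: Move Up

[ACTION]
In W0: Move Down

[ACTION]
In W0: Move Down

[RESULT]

koban               ┃             ┃  
────────────────────┨             ┃  
███                 ┃             ┃  
 □█                 ┃             ┃  
█ █                 ┃             ┃  
◎ █                 ┃             ┃  
 ◎█                 ┃             ┃  
███                 ┃             ┃  
es: 3  0/3          ┃━━━━━━━━━━━━━┛  
                    ┃                
                    ┃                
                    ┃                
                    ┃                
                    ┃                
━━━━━━━━━━━━━━━━━━━━┛                


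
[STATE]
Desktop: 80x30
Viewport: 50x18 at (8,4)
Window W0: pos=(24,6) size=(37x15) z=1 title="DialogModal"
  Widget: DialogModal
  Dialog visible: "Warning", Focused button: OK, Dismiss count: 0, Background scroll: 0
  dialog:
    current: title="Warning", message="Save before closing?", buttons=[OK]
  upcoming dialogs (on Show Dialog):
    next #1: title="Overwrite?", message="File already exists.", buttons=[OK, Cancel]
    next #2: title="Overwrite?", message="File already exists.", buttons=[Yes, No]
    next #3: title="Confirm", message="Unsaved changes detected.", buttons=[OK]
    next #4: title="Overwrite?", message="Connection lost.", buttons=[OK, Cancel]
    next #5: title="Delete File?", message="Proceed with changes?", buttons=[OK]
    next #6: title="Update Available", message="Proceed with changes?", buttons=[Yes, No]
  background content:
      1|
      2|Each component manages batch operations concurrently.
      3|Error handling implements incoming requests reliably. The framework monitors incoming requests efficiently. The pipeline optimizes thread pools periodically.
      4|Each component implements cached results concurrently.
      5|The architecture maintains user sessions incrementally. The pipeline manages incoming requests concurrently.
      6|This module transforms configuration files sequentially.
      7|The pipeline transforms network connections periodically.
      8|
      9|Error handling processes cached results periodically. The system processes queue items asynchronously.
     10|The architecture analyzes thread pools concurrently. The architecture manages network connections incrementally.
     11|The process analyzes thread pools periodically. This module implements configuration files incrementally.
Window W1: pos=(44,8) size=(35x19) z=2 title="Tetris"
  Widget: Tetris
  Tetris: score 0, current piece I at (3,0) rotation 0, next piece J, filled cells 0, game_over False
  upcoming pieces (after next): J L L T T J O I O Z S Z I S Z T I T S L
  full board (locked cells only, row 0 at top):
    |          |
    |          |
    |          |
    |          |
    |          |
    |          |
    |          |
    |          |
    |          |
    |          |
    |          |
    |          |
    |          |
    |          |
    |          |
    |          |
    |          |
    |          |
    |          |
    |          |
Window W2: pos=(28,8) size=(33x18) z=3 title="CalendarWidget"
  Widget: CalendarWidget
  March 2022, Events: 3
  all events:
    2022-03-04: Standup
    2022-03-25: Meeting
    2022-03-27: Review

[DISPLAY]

                                                  
                                                  
                ┏━━━━━━━━━━━━━━━━━━━━━━━━━━━━━━━━━
                ┃ DialogModal                     
                ┠───┏━━━━━━━━━━━━━━━━━━━━━━━━━━━━━
                ┃   ┃ CalendarWidget              
                ┃Eac┠─────────────────────────────
                ┃Err┃           March 2022        
                ┃Eac┃Mo Tu We Th Fr Sa Su         
                ┃The┃    1  2  3  4*  5  6        
                ┃Thi┃ 7  8  9 10 11 12 13         
                ┃The┃14 15 16 17 18 19 20         
                ┃   ┃21 22 23 24 25* 26 27*       
                ┃Err┃28 29 30 31                  
                ┃The┃                             
                ┃The┃                             
                ┗━━━┃                             
                    ┃                             


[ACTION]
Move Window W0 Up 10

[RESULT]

                ┃Each component manages batch oper
                ┃Error handling implements incomin
                ┃Each ┌──────────────────────┐hed 
                ┃The a│       Warning        │er s
                ┃Thi┏━━━━━━━━━━━━━━━━━━━━━━━━━━━━━
                ┃The┃ CalendarWidget              
                ┃   ┠─────────────────────────────
                ┃Err┃           March 2022        
                ┃The┃Mo Tu We Th Fr Sa Su         
                ┃The┃    1  2  3  4*  5  6        
                ┗━━━┃ 7  8  9 10 11 12 13         
                    ┃14 15 16 17 18 19 20         
                    ┃21 22 23 24 25* 26 27*       
                    ┃28 29 30 31                  
                    ┃                             
                    ┃                             
                    ┃                             
                    ┃                             


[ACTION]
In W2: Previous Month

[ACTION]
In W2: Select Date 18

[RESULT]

                ┃Each component manages batch oper
                ┃Error handling implements incomin
                ┃Each ┌──────────────────────┐hed 
                ┃The a│       Warning        │er s
                ┃Thi┏━━━━━━━━━━━━━━━━━━━━━━━━━━━━━
                ┃The┃ CalendarWidget              
                ┃   ┠─────────────────────────────
                ┃Err┃         February 2022       
                ┃The┃Mo Tu We Th Fr Sa Su         
                ┃The┃    1  2  3  4  5  6         
                ┗━━━┃ 7  8  9 10 11 12 13         
                    ┃14 15 16 17 [18] 19 20       
                    ┃21 22 23 24 25 26 27         
                    ┃28                           
                    ┃                             
                    ┃                             
                    ┃                             
                    ┃                             


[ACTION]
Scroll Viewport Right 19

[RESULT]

ch component manages batch operat┃                
ror handling implements incoming ┃                
ch ┌──────────────────────┐hed re┃                
e a│       Warning        │er ses┃                
i┏━━━━━━━━━━━━━━━━━━━━━━━━━━━━━━━┓━━━━━━━━━━━━━━━━
e┃ CalendarWidget                ┃                
 ┠───────────────────────────────┨────────────────
r┃         February 2022         ┃                
e┃Mo Tu We Th Fr Sa Su           ┃                
e┃    1  2  3  4  5  6           ┃                
━┃ 7  8  9 10 11 12 13           ┃                
 ┃14 15 16 17 [18] 19 20         ┃                
 ┃21 22 23 24 25 26 27           ┃                
 ┃28                             ┃:               
 ┃                               ┃                
 ┃                               ┃                
 ┃                               ┃                
 ┃                               ┃                


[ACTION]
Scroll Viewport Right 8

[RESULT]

component manages batch operat┃                   
 handling implements incoming ┃                   
┌──────────────────────┐hed re┃                   
│       Warning        │er ses┃                   
━━━━━━━━━━━━━━━━━━━━━━━━━━━━━━┓━━━━━━━━━━━━━━━━━┓ 
CalendarWidget                ┃                 ┃ 
──────────────────────────────┨─────────────────┨ 
        February 2022         ┃                 ┃ 
o Tu We Th Fr Sa Su           ┃                 ┃ 
   1  2  3  4  5  6           ┃                 ┃ 
7  8  9 10 11 12 13           ┃                 ┃ 
4 15 16 17 [18] 19 20         ┃                 ┃ 
1 22 23 24 25 26 27           ┃                 ┃ 
8                             ┃:                ┃ 
                              ┃                 ┃ 
                              ┃                 ┃ 
                              ┃                 ┃ 
                              ┃                 ┃ 


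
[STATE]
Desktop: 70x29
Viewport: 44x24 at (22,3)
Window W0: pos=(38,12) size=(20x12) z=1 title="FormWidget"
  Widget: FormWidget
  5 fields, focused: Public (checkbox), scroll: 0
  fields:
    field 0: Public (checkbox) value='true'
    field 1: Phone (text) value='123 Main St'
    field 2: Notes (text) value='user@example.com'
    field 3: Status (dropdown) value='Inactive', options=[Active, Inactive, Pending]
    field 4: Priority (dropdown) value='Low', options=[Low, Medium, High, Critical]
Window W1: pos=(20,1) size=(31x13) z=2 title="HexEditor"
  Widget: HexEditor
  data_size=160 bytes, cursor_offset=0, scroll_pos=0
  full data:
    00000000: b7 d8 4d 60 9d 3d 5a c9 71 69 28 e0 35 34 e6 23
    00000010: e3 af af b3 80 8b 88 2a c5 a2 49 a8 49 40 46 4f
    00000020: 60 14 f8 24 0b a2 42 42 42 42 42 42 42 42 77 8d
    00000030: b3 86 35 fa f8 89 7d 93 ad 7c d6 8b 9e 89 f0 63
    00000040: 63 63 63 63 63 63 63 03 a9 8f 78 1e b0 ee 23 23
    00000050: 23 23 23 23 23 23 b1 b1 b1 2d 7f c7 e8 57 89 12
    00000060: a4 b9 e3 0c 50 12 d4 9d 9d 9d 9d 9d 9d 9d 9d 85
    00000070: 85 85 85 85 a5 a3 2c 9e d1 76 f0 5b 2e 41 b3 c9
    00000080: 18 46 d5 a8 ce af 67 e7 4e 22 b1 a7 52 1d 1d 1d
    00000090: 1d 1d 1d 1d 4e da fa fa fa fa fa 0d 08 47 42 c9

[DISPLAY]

────────────────────────────┨               
0000000  B7 d8 4d 60 9d 3d 5┃               
0000010  e3 af af b3 80 8b 8┃               
0000020  60 14 f8 24 0b a2 4┃               
0000030  b3 86 35 fa f8 89 7┃               
0000040  63 63 63 63 63 63 6┃               
0000050  23 23 23 23 23 23 b┃               
0000060  a4 b9 e3 0c 50 12 d┃               
0000070  85 85 85 85 a5 a3 2┃               
0000080  18 46 d5 a8 ce af 6┃━━━━━━┓        
━━━━━━━━━━━━━━━━━━━━━━━━━━━━┛      ┃        
                ┠──────────────────┨        
                ┃> Public:     [x] ┃        
                ┃  Phone:      [12]┃        
                ┃  Notes:      [us]┃        
                ┃  Status:     [I▼]┃        
                ┃  Priority:   [L▼]┃        
                ┃                  ┃        
                ┃                  ┃        
                ┃                  ┃        
                ┗━━━━━━━━━━━━━━━━━━┛        
                                            
                                            
                                            


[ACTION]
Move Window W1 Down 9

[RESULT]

                                            
                                            
                                            
                                            
                                            
                                            
                                            
━━━━━━━━━━━━━━━━━━━━━━━━━━━━┓               
HexEditor                   ┃               
────────────────────────────┨━━━━━━┓        
0000000  B7 d8 4d 60 9d 3d 5┃      ┃        
0000010  e3 af af b3 80 8b 8┃──────┨        
0000020  60 14 f8 24 0b a2 4┃  [x] ┃        
0000030  b3 86 35 fa f8 89 7┃  [12]┃        
0000040  63 63 63 63 63 63 6┃  [us]┃        
0000050  23 23 23 23 23 23 b┃  [I▼]┃        
0000060  a4 b9 e3 0c 50 12 d┃  [L▼]┃        
0000070  85 85 85 85 a5 a3 2┃      ┃        
0000080  18 46 d5 a8 ce af 6┃      ┃        
━━━━━━━━━━━━━━━━━━━━━━━━━━━━┛      ┃        
                ┗━━━━━━━━━━━━━━━━━━┛        
                                            
                                            
                                            


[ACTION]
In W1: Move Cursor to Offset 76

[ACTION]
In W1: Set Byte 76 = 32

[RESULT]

                                            
                                            
                                            
                                            
                                            
                                            
                                            
━━━━━━━━━━━━━━━━━━━━━━━━━━━━┓               
HexEditor                   ┃               
────────────────────────────┨━━━━━━┓        
0000000  b7 d8 4d 60 9d 3d 5┃      ┃        
0000010  e3 af af b3 80 8b 8┃──────┨        
0000020  60 14 f8 24 0b a2 4┃  [x] ┃        
0000030  b3 86 35 fa f8 89 7┃  [12]┃        
0000040  63 63 63 63 63 63 6┃  [us]┃        
0000050  23 23 23 23 23 23 b┃  [I▼]┃        
0000060  a4 b9 e3 0c 50 12 d┃  [L▼]┃        
0000070  85 85 85 85 a5 a3 2┃      ┃        
0000080  18 46 d5 a8 ce af 6┃      ┃        
━━━━━━━━━━━━━━━━━━━━━━━━━━━━┛      ┃        
                ┗━━━━━━━━━━━━━━━━━━┛        
                                            
                                            
                                            


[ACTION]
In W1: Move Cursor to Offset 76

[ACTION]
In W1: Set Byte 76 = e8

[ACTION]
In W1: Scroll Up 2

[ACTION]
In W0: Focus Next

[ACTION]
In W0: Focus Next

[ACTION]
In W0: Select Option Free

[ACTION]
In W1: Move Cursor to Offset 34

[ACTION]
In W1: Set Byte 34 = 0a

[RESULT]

                                            
                                            
                                            
                                            
                                            
                                            
                                            
━━━━━━━━━━━━━━━━━━━━━━━━━━━━┓               
HexEditor                   ┃               
────────────────────────────┨━━━━━━┓        
0000000  b7 d8 4d 60 9d 3d 5┃      ┃        
0000010  e3 af af b3 80 8b 8┃──────┨        
0000020  60 14 0A 24 0b a2 4┃  [x] ┃        
0000030  b3 86 35 fa f8 89 7┃  [12]┃        
0000040  63 63 63 63 63 63 6┃  [us]┃        
0000050  23 23 23 23 23 23 b┃  [I▼]┃        
0000060  a4 b9 e3 0c 50 12 d┃  [L▼]┃        
0000070  85 85 85 85 a5 a3 2┃      ┃        
0000080  18 46 d5 a8 ce af 6┃      ┃        
━━━━━━━━━━━━━━━━━━━━━━━━━━━━┛      ┃        
                ┗━━━━━━━━━━━━━━━━━━┛        
                                            
                                            
                                            


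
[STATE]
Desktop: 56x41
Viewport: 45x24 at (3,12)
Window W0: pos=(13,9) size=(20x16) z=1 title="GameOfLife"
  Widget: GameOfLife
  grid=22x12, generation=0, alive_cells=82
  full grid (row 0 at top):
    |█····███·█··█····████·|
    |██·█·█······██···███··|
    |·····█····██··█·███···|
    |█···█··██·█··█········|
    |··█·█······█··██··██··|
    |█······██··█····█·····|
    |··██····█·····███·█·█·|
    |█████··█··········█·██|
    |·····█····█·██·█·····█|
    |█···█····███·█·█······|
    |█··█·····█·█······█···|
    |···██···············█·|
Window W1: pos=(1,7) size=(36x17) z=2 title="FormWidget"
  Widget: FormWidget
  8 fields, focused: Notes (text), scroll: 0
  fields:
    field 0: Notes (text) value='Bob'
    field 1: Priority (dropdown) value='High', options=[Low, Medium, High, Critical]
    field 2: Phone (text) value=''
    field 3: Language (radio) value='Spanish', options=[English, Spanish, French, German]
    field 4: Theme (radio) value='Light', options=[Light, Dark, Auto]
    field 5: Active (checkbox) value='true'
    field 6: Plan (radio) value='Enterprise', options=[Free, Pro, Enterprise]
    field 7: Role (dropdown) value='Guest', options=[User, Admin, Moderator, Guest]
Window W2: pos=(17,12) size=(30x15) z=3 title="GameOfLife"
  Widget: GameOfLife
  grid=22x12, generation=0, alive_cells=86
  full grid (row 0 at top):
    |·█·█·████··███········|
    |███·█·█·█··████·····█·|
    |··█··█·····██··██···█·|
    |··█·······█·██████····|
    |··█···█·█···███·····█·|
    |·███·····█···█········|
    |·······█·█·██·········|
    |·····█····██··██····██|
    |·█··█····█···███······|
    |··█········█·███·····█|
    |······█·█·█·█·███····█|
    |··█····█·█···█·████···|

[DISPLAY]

 Phone:      [┏━━━━━━━━━━━━━━━━━━━━━━━━━━━━┓ 
 Language:   (┃ GameOfLife                 ┃ 
 Theme:      (┠────────────────────────────┨ 
 Active:     [┃Gen: 0                      ┃ 
 Plan:       (┃███·█·█·█··████·····█·      ┃ 
 Role:       [┃··█··█·····██··██···█·      ┃ 
              ┃··█·······█·██████····      ┃ 
              ┃··█···█·█···███·····█·      ┃ 
              ┃·███·····█···█········      ┃ 
              ┃·······█·█·██·········      ┃ 
              ┃·····█····██··██····██      ┃ 
━━━━━━━━━━━━━━┃·█··█····█···███······      ┃ 
          ┗━━━┃··█········█·███·····█      ┃ 
              ┃······█·█·█·█·███····█      ┃ 
              ┗━━━━━━━━━━━━━━━━━━━━━━━━━━━━┛ 
                                             
                                             
                                             
                                             
                                             
                                             
                                             
                                             
                                             


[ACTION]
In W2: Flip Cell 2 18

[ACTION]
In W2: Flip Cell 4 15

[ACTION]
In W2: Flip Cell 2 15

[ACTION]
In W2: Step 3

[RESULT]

 Phone:      [┏━━━━━━━━━━━━━━━━━━━━━━━━━━━━┓ 
 Language:   (┃ GameOfLife                 ┃ 
 Theme:      (┠────────────────────────────┨ 
 Active:     [┃Gen: 3                      ┃ 
 Plan:       (┃█·█···██·██···········      ┃ 
 Role:       [┃·········█·█·······█··      ┃ 
              ┃·███····█·█········█··      ┃ 
              ┃·········██···········      ┃ 
              ┃·█·█····█···███·······      ┃ 
              ┃·█·█····█······█······      ┃ 
              ┃··█····█████···█······      ┃ 
━━━━━━━━━━━━━━┃········███████·······      ┃ 
          ┗━━━┃···········██·········      ┃ 
              ┃···········██·········      ┃ 
              ┗━━━━━━━━━━━━━━━━━━━━━━━━━━━━┛ 
                                             
                                             
                                             
                                             
                                             
                                             
                                             
                                             
                                             


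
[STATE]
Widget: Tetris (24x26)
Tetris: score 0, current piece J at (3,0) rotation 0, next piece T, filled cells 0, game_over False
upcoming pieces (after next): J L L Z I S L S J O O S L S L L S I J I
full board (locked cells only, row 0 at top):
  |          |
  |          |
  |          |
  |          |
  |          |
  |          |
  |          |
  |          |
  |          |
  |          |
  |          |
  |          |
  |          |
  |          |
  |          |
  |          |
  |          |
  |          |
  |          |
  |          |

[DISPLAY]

   █      │Next:        
   ███    │ ▒           
          │▒▒▒          
          │             
          │             
          │             
          │Score:       
          │0            
          │             
          │             
          │             
          │             
          │             
          │             
          │             
          │             
          │             
          │             
          │             
          │             
          │             
          │             
          │             
          │             
          │             
          │             


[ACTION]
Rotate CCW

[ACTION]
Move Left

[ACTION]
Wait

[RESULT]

          │Next:        
   █      │ ▒           
   █      │▒▒▒          
  ██      │             
          │             
          │             
          │Score:       
          │0            
          │             
          │             
          │             
          │             
          │             
          │             
          │             
          │             
          │             
          │             
          │             
          │             
          │             
          │             
          │             
          │             
          │             
          │             


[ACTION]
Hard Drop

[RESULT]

    ▒     │Next:        
   ▒▒▒    │█            
          │███          
          │             
          │             
          │             
          │Score:       
          │0            
          │             
          │             
          │             
          │             
          │             
          │             
          │             
          │             
          │             
   █      │             
   █      │             
  ██      │             
          │             
          │             
          │             
          │             
          │             
          │             


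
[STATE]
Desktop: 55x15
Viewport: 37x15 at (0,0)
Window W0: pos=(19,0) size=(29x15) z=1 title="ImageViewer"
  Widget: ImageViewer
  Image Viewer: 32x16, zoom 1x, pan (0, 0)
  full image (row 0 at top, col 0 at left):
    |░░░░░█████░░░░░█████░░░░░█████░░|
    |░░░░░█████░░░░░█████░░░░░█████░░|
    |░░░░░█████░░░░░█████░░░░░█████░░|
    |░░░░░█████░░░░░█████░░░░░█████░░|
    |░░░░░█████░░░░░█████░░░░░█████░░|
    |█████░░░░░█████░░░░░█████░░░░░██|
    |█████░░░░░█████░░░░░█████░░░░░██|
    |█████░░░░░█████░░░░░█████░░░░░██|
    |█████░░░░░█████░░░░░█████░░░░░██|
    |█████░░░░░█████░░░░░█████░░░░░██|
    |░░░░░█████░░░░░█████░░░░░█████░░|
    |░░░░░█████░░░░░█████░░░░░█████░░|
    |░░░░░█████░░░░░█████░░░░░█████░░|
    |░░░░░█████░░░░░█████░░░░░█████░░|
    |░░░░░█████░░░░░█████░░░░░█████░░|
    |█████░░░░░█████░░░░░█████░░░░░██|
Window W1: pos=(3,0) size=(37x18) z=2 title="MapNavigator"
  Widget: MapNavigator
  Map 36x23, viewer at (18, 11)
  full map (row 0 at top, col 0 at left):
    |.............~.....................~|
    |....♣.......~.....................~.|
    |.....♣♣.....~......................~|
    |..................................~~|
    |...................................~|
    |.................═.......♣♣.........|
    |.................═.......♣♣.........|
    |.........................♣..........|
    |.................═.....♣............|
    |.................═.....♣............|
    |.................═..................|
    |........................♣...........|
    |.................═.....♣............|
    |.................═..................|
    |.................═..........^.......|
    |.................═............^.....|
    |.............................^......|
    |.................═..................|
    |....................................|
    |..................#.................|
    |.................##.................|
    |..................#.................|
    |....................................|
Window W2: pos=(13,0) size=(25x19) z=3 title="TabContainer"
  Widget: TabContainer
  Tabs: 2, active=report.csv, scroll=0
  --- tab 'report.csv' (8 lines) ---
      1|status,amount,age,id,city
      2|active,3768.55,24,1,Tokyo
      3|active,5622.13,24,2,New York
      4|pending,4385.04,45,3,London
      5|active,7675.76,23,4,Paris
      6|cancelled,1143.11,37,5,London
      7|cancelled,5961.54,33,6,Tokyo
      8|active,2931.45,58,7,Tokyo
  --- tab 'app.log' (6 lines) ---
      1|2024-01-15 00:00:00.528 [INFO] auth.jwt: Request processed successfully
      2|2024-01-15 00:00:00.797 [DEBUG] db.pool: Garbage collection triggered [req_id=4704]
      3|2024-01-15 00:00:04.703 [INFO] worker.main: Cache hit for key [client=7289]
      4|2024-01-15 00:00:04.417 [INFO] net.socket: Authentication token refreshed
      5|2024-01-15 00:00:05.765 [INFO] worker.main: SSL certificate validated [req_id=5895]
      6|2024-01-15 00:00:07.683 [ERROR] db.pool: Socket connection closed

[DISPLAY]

   ┏━━━━━━━━━┏━━━━━━━━━━━━━━━━━━━━━━━
   ┃ MapNavig┃ TabContainer          
   ┠─────────┠───────────────────────
   ┃.........┃[report.csv]│ app.log  
   ┃.........┃───────────────────────
   ┃.........┃status,amount,age,id,ci
   ┃.........┃active,3768.55,24,1,Tok
   ┃.........┃active,5622.13,24,2,New
   ┃.........┃pending,4385.04,45,3,Lo
   ┃.........┃active,7675.76,23,4,Par
   ┃.........┃cancelled,1143.11,37,5,
   ┃.........┃cancelled,5961.54,33,6,
   ┃.........┃active,2931.45,58,7,Tok
   ┃.........┃                       
   ┃.........┃                       


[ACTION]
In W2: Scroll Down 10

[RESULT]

   ┏━━━━━━━━━┏━━━━━━━━━━━━━━━━━━━━━━━
   ┃ MapNavig┃ TabContainer          
   ┠─────────┠───────────────────────
   ┃.........┃[report.csv]│ app.log  
   ┃.........┃───────────────────────
   ┃.........┃active,2931.45,58,7,Tok
   ┃.........┃                       
   ┃.........┃                       
   ┃.........┃                       
   ┃.........┃                       
   ┃.........┃                       
   ┃.........┃                       
   ┃.........┃                       
   ┃.........┃                       
   ┃.........┃                       


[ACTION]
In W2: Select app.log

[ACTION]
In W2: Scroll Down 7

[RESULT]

   ┏━━━━━━━━━┏━━━━━━━━━━━━━━━━━━━━━━━
   ┃ MapNavig┃ TabContainer          
   ┠─────────┠───────────────────────
   ┃.........┃ report.csv │[app.log] 
   ┃.........┃───────────────────────
   ┃.........┃2024-01-15 00:00:07.683
   ┃.........┃                       
   ┃.........┃                       
   ┃.........┃                       
   ┃.........┃                       
   ┃.........┃                       
   ┃.........┃                       
   ┃.........┃                       
   ┃.........┃                       
   ┃.........┃                       


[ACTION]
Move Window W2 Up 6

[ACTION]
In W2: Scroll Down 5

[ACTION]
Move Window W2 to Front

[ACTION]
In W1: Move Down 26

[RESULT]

   ┏━━━━━━━━━┏━━━━━━━━━━━━━━━━━━━━━━━
   ┃ MapNavig┃ TabContainer          
   ┠─────────┠───────────────────────
   ┃.........┃ report.csv │[app.log] 
   ┃.........┃───────────────────────
   ┃.........┃2024-01-15 00:00:07.683
   ┃.........┃                       
   ┃.........┃                       
   ┃.........┃                       
   ┃.........┃                       
   ┃.........┃                       
   ┃         ┃                       
   ┃         ┃                       
   ┃         ┃                       
   ┃         ┃                       
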